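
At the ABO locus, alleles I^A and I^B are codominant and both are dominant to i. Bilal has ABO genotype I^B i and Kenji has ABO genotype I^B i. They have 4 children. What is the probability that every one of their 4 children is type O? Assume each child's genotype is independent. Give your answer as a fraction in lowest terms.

1/256

ABO cross I^B i × I^B i → 1/4 O, 3/4 B.
So P(type O) = 1/4 per child.
All 4 independent: (1/4)^4 = 1/256.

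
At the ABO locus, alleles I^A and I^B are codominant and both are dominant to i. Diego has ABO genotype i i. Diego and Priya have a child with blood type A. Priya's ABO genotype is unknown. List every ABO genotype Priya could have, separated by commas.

For each candidate genotype of Priya, check whether crossing it with i i can produce every observed child phenotype.
  I^A I^A → possible child types {A} ✓
  I^A I^B → possible child types {A, B} ✓
  I^A i → possible child types {O, A} ✓
  I^B I^B → possible child types {B} ✗
  I^B i → possible child types {O, B} ✗
  i i → possible child types {O} ✗

I^A I^A, I^A I^B, I^A i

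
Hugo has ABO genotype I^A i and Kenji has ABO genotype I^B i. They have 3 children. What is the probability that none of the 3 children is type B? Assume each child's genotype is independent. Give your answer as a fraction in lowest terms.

ABO cross I^A i × I^B i → 1/4 O, 1/4 A, 1/4 B, 1/4 AB.
So P(type B) = 1/4 per child.
P(not type B) = 3/4 for one child; (3/4)^3 = 27/64.

27/64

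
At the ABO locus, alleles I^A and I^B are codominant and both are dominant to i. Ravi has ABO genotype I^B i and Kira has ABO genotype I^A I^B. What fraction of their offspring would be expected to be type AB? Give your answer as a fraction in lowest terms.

1/4

ABO cross I^B i × I^A I^B → offspring phenotypes: 1/4 A, 1/2 B, 1/4 AB.
So P(type AB) = 1/4.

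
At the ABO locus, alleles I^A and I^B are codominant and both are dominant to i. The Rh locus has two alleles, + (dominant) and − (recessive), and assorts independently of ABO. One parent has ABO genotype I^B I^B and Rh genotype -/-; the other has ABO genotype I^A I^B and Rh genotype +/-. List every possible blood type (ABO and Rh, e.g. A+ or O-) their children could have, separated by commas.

Gametes from I^B I^B × I^A I^B give offspring ABO genotypes I^A I^B, I^B I^B, i.e. phenotypes B, AB.
Rh cross -/- × +/- → phenotypes Rh+, Rh-.
Combining independently: B+, B-, AB+, AB-.

B+, B-, AB+, AB-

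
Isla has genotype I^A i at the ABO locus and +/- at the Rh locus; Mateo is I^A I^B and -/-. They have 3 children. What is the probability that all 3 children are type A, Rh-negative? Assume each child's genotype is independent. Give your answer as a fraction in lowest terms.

1/64

ABO cross I^A i × I^A I^B → 1/2 A, 1/4 B, 1/4 AB.
Rh cross +/- × -/- → 1/2 Rh+, 1/2 Rh-; so P(type A, Rh-negative) = 1/2 × 1/2 = 1/4 per child.
All 3 independent: (1/4)^3 = 1/64.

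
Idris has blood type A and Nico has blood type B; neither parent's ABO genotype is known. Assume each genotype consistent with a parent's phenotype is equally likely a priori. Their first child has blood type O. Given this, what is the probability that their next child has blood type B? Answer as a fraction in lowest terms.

1/4

Possible genotypes: Idris ∈ {AA, AO}; Nico ∈ {BB, BO}.
Weight each parental genotype pair by prior × P(type-O child):
  AO × BO: posterior weight 1; P(next child type B) = 1/4.
Weighted sum = 1/4.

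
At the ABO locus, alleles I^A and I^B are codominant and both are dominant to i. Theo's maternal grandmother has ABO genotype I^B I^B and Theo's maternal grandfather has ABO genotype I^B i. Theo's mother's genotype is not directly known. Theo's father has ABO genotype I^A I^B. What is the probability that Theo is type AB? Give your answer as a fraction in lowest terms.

3/8

Theo's mother's ABO genotype from I^B I^B × I^B i: 1/2 I^B I^B, 1/2 I^B i.
Crossing each possibility with the father I^A I^B and summing P(type AB): 1/2·1/2 + 1/2·1/4 = 3/8.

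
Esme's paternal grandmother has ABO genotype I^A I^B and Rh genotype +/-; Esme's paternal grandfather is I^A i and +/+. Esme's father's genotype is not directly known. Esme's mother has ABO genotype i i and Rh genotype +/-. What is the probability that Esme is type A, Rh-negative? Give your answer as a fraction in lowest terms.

Esme's father's ABO genotype from I^A I^B × I^A i: 1/4 I^A I^A, 1/4 I^A I^B, 1/4 I^A i, 1/4 I^B i.
Crossing each possibility with the mother i i and summing P(type A): 1/4·1 + 1/4·1/2 + 1/4·1/2 + 1/4·0 = 1/2.
Similarly for Rh via the father's Rh distribution: P(Rh-) = 1/8.
Independent loci: 1/2 × 1/8 = 1/16.

1/16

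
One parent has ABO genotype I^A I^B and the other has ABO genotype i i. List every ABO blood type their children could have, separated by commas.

A, B

Gametes from I^A I^B × i i give offspring ABO genotypes I^A i, I^B i, i.e. phenotypes A, B.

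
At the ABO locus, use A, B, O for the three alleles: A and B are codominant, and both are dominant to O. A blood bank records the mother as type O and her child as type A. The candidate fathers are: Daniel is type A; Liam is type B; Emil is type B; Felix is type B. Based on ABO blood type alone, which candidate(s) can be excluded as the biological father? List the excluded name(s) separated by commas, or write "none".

Liam, Emil, Felix

A candidate is excluded only if no genotype consistent with his phenotype could produce a type A child with a type O mother.
Liam (type B): no genotype consistent with that phenotype can produce a type-A child with a type-O mother.
Emil (type B): no genotype consistent with that phenotype can produce a type-A child with a type-O mother.
Felix (type B): no genotype consistent with that phenotype can produce a type-A child with a type-O mother.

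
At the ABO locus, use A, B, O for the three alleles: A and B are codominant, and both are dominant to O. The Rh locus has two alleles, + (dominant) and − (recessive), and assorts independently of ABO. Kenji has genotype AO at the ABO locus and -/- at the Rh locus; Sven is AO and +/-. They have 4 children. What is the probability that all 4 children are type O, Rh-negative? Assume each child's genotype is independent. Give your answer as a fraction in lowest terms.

ABO cross AO × AO → 1/4 O, 3/4 A.
Rh cross -/- × +/- → 1/2 Rh+, 1/2 Rh-; so P(type O, Rh-negative) = 1/4 × 1/2 = 1/8 per child.
All 4 independent: (1/8)^4 = 1/4096.

1/4096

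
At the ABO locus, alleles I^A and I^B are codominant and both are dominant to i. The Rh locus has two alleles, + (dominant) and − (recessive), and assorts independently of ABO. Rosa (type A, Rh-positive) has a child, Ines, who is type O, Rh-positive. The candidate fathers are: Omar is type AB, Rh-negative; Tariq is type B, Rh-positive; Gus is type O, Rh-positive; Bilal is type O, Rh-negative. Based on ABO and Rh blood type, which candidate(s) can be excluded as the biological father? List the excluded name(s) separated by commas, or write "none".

A candidate is excluded only if no genotype consistent with his phenotype could produce a type O, Rh-positive child with a type A, Rh-positive mother.
Omar (type AB, Rh-): no genotype consistent with that phenotype can produce a type-O Rh+ child with a type-A mother.

Omar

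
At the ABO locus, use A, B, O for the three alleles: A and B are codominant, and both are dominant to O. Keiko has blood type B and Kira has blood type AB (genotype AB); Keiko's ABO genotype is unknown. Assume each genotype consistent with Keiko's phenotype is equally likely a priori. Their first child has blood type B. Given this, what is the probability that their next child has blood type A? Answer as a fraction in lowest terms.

1/8

Possible genotypes: Keiko ∈ {BB, BO}; Kira ∈ {AB}.
Weight each parental genotype pair by prior × P(type-B child):
  BB × AB: posterior weight 1/2; P(next child type A) = 0.
  BO × AB: posterior weight 1/2; P(next child type A) = 1/4.
Weighted sum = 1/8.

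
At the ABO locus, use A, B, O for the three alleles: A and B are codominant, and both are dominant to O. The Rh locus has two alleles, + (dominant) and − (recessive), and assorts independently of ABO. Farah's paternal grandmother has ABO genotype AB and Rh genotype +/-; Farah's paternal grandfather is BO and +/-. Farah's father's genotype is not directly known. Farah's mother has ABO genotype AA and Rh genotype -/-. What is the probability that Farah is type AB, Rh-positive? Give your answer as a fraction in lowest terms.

1/4

Farah's father's ABO genotype from AB × BO: 1/4 AB, 1/4 AO, 1/4 BB, 1/4 BO.
Crossing each possibility with the mother AA and summing P(type AB): 1/4·1/2 + 1/4·0 + 1/4·1 + 1/4·1/2 = 1/2.
Similarly for Rh via the father's Rh distribution: P(Rh+) = 1/2.
Independent loci: 1/2 × 1/2 = 1/4.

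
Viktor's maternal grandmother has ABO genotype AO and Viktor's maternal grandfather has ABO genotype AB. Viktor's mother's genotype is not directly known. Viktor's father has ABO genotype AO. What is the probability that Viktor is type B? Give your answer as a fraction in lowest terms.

Viktor's mother's ABO genotype from AO × AB: 1/4 AA, 1/4 AB, 1/4 AO, 1/4 BO.
Crossing each possibility with the father AO and summing P(type B): 1/4·0 + 1/4·1/4 + 1/4·0 + 1/4·1/4 = 1/8.

1/8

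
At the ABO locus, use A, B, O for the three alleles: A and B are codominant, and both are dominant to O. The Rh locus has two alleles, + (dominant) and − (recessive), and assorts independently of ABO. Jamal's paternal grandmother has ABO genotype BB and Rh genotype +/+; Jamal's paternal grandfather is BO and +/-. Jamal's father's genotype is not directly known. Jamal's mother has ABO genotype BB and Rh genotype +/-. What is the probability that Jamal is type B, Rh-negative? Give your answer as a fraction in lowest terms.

1/8

Jamal's father's ABO genotype from BB × BO: 1/2 BB, 1/2 BO.
Crossing each possibility with the mother BB and summing P(type B): 1/2·1 + 1/2·1 = 1.
Similarly for Rh via the father's Rh distribution: P(Rh-) = 1/8.
Independent loci: 1 × 1/8 = 1/8.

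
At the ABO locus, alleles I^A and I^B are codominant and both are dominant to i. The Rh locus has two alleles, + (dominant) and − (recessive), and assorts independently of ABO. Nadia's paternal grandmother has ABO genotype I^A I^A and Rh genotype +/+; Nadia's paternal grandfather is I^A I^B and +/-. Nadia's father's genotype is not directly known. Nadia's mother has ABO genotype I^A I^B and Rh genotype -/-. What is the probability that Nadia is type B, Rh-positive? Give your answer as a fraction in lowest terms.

3/32

Nadia's father's ABO genotype from I^A I^A × I^A I^B: 1/2 I^A I^A, 1/2 I^A I^B.
Crossing each possibility with the mother I^A I^B and summing P(type B): 1/2·0 + 1/2·1/4 = 1/8.
Similarly for Rh via the father's Rh distribution: P(Rh+) = 3/4.
Independent loci: 1/8 × 3/4 = 3/32.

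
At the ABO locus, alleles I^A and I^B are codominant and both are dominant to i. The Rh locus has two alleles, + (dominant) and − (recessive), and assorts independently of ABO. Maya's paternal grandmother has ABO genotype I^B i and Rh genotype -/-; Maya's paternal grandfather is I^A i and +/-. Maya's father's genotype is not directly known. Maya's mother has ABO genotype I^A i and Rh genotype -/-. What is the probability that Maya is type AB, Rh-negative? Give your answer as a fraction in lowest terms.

3/32

Maya's father's ABO genotype from I^B i × I^A i: 1/4 I^A I^B, 1/4 I^A i, 1/4 I^B i, 1/4 i i.
Crossing each possibility with the mother I^A i and summing P(type AB): 1/4·1/4 + 1/4·0 + 1/4·1/4 + 1/4·0 = 1/8.
Similarly for Rh via the father's Rh distribution: P(Rh-) = 3/4.
Independent loci: 1/8 × 3/4 = 3/32.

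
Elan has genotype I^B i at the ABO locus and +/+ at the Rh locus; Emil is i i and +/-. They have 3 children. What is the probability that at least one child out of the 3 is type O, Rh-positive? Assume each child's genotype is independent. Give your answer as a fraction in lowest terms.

ABO cross I^B i × i i → 1/2 O, 1/2 B.
Rh cross +/+ × +/- → 1 Rh+; so P(type O, Rh-positive) = 1/2 × 1 = 1/2 per child.
P(none) = (1/2)^3 = 1/8; P(at least one) = 1 − 1/8 = 7/8.

7/8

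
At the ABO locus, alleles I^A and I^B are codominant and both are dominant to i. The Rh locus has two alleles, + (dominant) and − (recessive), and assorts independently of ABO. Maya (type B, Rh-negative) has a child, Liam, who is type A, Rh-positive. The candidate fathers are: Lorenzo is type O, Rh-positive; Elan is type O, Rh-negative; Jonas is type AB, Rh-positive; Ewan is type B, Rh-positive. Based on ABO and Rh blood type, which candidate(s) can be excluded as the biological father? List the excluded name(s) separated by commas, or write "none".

Lorenzo, Elan, Ewan

A candidate is excluded only if no genotype consistent with his phenotype could produce a type A, Rh-positive child with a type B, Rh-negative mother.
Lorenzo (type O, Rh+): no genotype consistent with that phenotype can produce a type-A Rh+ child with a type-B mother.
Elan (type O, Rh-): no genotype consistent with that phenotype can produce a type-A Rh+ child with a type-B mother.
Ewan (type B, Rh+): no genotype consistent with that phenotype can produce a type-A Rh+ child with a type-B mother.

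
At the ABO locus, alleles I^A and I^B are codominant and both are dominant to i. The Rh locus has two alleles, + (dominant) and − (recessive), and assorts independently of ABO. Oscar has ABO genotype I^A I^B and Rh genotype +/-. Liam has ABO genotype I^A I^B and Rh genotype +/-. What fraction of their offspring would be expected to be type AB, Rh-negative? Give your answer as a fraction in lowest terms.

1/8

ABO cross I^A I^B × I^A I^B → offspring phenotypes: 1/4 A, 1/4 B, 1/2 AB.
Rh cross +/- × +/- → 3/4 Rh+, 1/4 Rh-.
Independent loci: P(type AB, Rh-negative) = 1/2 × 1/4 = 1/8.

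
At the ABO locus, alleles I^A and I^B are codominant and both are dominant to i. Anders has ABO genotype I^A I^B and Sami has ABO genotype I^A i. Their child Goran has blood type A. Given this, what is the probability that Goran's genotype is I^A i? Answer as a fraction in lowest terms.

1/2

Cross I^A I^B × I^A i → 1/4 I^A I^A, 1/4 I^A I^B, 1/4 I^A i, 1/4 I^B i.
Type-A genotypes among offspring: I^A I^A (1/4), I^A i (1/4); total 1/2.
P(I^A i | type A) = (1/4) / (1/2) = 1/2.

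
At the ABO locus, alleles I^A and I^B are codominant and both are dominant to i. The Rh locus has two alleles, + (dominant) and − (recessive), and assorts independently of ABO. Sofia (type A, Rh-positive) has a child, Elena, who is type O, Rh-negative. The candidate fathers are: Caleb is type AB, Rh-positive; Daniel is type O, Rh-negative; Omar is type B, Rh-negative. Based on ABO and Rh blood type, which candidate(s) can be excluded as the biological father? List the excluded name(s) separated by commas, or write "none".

Caleb

A candidate is excluded only if no genotype consistent with his phenotype could produce a type O, Rh-negative child with a type A, Rh-positive mother.
Caleb (type AB, Rh+): no genotype consistent with that phenotype can produce a type-O Rh- child with a type-A mother.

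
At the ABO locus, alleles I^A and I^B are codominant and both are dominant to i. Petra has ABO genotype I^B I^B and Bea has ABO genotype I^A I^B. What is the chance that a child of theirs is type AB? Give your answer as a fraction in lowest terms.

ABO cross I^B I^B × I^A I^B → offspring phenotypes: 1/2 B, 1/2 AB.
So P(type AB) = 1/2.

1/2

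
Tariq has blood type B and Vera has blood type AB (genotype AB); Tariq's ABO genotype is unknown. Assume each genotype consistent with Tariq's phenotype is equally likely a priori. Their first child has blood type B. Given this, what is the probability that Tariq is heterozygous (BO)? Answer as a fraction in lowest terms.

Possible genotypes: Tariq ∈ {BB, BO}; Vera ∈ {AB}.
Weight each parental genotype pair by prior × P(type-B child):
  BB × AB: posterior weight 1/2.
  BO × AB: posterior weight 1/2.
Sum the posterior weight over pairs where Tariq is BO: 1/2.

1/2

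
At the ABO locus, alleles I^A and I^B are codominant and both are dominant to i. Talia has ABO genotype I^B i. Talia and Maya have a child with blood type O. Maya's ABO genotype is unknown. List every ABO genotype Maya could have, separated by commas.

For each candidate genotype of Maya, check whether crossing it with I^B i can produce every observed child phenotype.
  I^A I^A → possible child types {A, AB} ✗
  I^A I^B → possible child types {A, B, AB} ✗
  I^A i → possible child types {O, A, B, AB} ✓
  I^B I^B → possible child types {B} ✗
  I^B i → possible child types {O, B} ✓
  i i → possible child types {O, B} ✓

I^A i, I^B i, i i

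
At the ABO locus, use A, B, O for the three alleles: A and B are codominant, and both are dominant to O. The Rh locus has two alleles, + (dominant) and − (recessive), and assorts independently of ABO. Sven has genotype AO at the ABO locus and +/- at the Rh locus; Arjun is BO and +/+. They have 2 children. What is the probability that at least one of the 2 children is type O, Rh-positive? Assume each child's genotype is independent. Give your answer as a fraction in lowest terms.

ABO cross AO × BO → 1/4 O, 1/4 A, 1/4 B, 1/4 AB.
Rh cross +/- × +/+ → 1 Rh+; so P(type O, Rh-positive) = 1/4 × 1 = 1/4 per child.
P(none) = (3/4)^2 = 9/16; P(at least one) = 1 − 9/16 = 7/16.

7/16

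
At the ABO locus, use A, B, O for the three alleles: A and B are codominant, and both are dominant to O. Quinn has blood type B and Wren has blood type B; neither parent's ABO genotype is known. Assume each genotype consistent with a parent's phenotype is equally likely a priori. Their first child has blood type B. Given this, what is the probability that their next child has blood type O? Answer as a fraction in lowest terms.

Possible genotypes: Quinn ∈ {BB, BO}; Wren ∈ {BB, BO}.
Weight each parental genotype pair by prior × P(type-B child):
  BB × BB: posterior weight 4/15; P(next child type O) = 0.
  BB × BO: posterior weight 4/15; P(next child type O) = 0.
  BO × BB: posterior weight 4/15; P(next child type O) = 0.
  BO × BO: posterior weight 1/5; P(next child type O) = 1/4.
Weighted sum = 1/20.

1/20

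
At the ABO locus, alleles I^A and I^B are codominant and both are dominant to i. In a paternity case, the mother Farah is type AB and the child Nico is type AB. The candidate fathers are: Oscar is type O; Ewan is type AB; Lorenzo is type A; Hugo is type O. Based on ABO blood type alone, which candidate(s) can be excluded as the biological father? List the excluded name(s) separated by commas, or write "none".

Oscar, Hugo

A candidate is excluded only if no genotype consistent with his phenotype could produce a type AB child with a type AB mother.
Oscar (type O): no genotype consistent with that phenotype can produce a type-AB child with a type-AB mother.
Hugo (type O): no genotype consistent with that phenotype can produce a type-AB child with a type-AB mother.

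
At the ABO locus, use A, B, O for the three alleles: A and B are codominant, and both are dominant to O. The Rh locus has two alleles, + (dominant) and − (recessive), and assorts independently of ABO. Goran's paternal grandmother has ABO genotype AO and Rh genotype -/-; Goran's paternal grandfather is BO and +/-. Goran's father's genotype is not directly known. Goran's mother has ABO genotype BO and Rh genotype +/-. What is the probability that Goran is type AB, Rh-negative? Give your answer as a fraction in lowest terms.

Goran's father's ABO genotype from AO × BO: 1/4 AB, 1/4 AO, 1/4 BO, 1/4 OO.
Crossing each possibility with the mother BO and summing P(type AB): 1/4·1/4 + 1/4·1/4 + 1/4·0 + 1/4·0 = 1/8.
Similarly for Rh via the father's Rh distribution: P(Rh-) = 3/8.
Independent loci: 1/8 × 3/8 = 3/64.

3/64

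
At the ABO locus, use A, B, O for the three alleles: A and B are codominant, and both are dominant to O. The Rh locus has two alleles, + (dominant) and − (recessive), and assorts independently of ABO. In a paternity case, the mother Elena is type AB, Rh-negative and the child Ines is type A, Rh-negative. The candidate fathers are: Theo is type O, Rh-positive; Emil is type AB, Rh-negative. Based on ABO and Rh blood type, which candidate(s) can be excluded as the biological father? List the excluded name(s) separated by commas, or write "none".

none

A candidate is excluded only if no genotype consistent with his phenotype could produce a type A, Rh-negative child with a type AB, Rh-negative mother.
Every candidate has at least one consistent genotype combination, so none can be excluded.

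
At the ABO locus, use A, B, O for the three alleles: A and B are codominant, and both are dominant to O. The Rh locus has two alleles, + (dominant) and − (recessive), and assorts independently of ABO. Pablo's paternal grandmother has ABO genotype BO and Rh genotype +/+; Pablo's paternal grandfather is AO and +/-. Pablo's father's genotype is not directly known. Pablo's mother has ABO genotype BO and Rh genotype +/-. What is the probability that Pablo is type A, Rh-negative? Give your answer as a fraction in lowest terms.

Pablo's father's ABO genotype from BO × AO: 1/4 AB, 1/4 AO, 1/4 BO, 1/4 OO.
Crossing each possibility with the mother BO and summing P(type A): 1/4·1/4 + 1/4·1/4 + 1/4·0 + 1/4·0 = 1/8.
Similarly for Rh via the father's Rh distribution: P(Rh-) = 1/8.
Independent loci: 1/8 × 1/8 = 1/64.

1/64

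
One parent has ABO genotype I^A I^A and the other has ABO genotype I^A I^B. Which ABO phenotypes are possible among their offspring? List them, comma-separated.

Gametes from I^A I^A × I^A I^B give offspring ABO genotypes I^A I^A, I^A I^B, i.e. phenotypes A, AB.

A, AB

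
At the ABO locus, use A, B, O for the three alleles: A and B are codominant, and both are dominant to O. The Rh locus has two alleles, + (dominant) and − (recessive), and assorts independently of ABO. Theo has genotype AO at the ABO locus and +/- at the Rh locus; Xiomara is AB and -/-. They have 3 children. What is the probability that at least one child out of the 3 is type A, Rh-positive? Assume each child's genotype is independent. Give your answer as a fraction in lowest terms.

ABO cross AO × AB → 1/2 A, 1/4 B, 1/4 AB.
Rh cross +/- × -/- → 1/2 Rh+, 1/2 Rh-; so P(type A, Rh-positive) = 1/2 × 1/2 = 1/4 per child.
P(none) = (3/4)^3 = 27/64; P(at least one) = 1 − 27/64 = 37/64.

37/64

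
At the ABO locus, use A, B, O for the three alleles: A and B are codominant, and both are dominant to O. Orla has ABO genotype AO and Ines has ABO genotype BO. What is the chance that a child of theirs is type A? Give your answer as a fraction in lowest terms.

ABO cross AO × BO → offspring phenotypes: 1/4 O, 1/4 A, 1/4 B, 1/4 AB.
So P(type A) = 1/4.

1/4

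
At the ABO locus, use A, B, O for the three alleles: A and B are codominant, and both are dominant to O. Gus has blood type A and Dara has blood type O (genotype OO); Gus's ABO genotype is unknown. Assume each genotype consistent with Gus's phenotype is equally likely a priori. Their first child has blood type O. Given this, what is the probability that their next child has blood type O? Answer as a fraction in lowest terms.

1/2

Possible genotypes: Gus ∈ {AA, AO}; Dara ∈ {OO}.
Weight each parental genotype pair by prior × P(type-O child):
  AO × OO: posterior weight 1; P(next child type O) = 1/2.
Weighted sum = 1/2.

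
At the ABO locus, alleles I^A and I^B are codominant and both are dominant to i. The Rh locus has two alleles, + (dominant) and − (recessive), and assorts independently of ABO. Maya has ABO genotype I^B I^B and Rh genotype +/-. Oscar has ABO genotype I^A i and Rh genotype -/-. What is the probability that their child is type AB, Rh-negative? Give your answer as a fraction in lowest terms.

1/4

ABO cross I^B I^B × I^A i → offspring phenotypes: 1/2 B, 1/2 AB.
Rh cross +/- × -/- → 1/2 Rh+, 1/2 Rh-.
Independent loci: P(type AB, Rh-negative) = 1/2 × 1/2 = 1/4.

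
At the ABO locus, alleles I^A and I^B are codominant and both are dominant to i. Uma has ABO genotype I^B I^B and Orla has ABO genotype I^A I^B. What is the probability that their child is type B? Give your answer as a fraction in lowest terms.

1/2

ABO cross I^B I^B × I^A I^B → offspring phenotypes: 1/2 B, 1/2 AB.
So P(type B) = 1/2.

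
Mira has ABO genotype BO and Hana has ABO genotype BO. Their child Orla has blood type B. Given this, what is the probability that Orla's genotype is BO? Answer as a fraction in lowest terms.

2/3

Cross BO × BO → 1/4 BB, 1/2 BO, 1/4 OO.
Type-B genotypes among offspring: BB (1/4), BO (1/2); total 3/4.
P(BO | type B) = (1/2) / (3/4) = 2/3.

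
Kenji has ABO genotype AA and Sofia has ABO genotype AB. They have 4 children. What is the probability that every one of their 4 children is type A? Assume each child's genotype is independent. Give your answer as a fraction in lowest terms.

1/16

ABO cross AA × AB → 1/2 A, 1/2 AB.
So P(type A) = 1/2 per child.
All 4 independent: (1/2)^4 = 1/16.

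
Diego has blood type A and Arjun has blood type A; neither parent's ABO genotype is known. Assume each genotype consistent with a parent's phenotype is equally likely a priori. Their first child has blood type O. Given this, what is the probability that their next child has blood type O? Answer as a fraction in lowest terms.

1/4

Possible genotypes: Diego ∈ {I^A I^A, I^A i}; Arjun ∈ {I^A I^A, I^A i}.
Weight each parental genotype pair by prior × P(type-O child):
  I^A i × I^A i: posterior weight 1; P(next child type O) = 1/4.
Weighted sum = 1/4.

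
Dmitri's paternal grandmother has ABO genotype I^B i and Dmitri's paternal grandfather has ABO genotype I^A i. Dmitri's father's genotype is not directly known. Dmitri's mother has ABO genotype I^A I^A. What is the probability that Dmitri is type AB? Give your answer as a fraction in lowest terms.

Dmitri's father's ABO genotype from I^B i × I^A i: 1/4 I^A I^B, 1/4 I^A i, 1/4 I^B i, 1/4 i i.
Crossing each possibility with the mother I^A I^A and summing P(type AB): 1/4·1/2 + 1/4·0 + 1/4·1/2 + 1/4·0 = 1/4.

1/4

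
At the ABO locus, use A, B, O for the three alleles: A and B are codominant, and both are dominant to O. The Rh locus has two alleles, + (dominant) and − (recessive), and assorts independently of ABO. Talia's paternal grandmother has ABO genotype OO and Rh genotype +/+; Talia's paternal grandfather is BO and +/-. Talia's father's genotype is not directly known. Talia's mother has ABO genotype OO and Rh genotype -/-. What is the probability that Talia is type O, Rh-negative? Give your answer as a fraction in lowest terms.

3/16

Talia's father's ABO genotype from OO × BO: 1/2 BO, 1/2 OO.
Crossing each possibility with the mother OO and summing P(type O): 1/2·1/2 + 1/2·1 = 3/4.
Similarly for Rh via the father's Rh distribution: P(Rh-) = 1/4.
Independent loci: 3/4 × 1/4 = 3/16.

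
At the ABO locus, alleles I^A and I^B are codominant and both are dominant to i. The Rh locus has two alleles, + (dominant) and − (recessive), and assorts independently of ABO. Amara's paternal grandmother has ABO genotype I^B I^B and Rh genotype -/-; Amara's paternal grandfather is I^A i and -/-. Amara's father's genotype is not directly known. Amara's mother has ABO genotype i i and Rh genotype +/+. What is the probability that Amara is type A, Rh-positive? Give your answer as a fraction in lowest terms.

Amara's father's ABO genotype from I^B I^B × I^A i: 1/2 I^A I^B, 1/2 I^B i.
Crossing each possibility with the mother i i and summing P(type A): 1/2·1/2 + 1/2·0 = 1/4.
Similarly for Rh via the father's Rh distribution: P(Rh+) = 1.
Independent loci: 1/4 × 1 = 1/4.

1/4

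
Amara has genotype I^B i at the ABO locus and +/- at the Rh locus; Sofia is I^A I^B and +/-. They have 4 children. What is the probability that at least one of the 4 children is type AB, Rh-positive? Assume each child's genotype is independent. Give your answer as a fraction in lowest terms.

ABO cross I^B i × I^A I^B → 1/4 A, 1/2 B, 1/4 AB.
Rh cross +/- × +/- → 3/4 Rh+, 1/4 Rh-; so P(type AB, Rh-positive) = 1/4 × 3/4 = 3/16 per child.
P(none) = (13/16)^4 = 28561/65536; P(at least one) = 1 − 28561/65536 = 36975/65536.

36975/65536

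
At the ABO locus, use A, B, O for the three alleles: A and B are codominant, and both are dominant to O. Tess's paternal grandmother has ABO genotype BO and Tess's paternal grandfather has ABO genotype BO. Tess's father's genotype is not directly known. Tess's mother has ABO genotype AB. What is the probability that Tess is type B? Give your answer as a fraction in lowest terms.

1/2

Tess's father's ABO genotype from BO × BO: 1/4 BB, 1/2 BO, 1/4 OO.
Crossing each possibility with the mother AB and summing P(type B): 1/4·1/2 + 1/2·1/2 + 1/4·1/2 = 1/2.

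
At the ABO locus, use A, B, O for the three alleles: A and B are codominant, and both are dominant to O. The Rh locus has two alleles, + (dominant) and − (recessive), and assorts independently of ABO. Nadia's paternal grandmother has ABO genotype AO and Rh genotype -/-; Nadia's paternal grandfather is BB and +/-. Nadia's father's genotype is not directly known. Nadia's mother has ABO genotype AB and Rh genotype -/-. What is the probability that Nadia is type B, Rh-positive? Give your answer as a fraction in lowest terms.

Nadia's father's ABO genotype from AO × BB: 1/2 AB, 1/2 BO.
Crossing each possibility with the mother AB and summing P(type B): 1/2·1/4 + 1/2·1/2 = 3/8.
Similarly for Rh via the father's Rh distribution: P(Rh+) = 1/4.
Independent loci: 3/8 × 1/4 = 3/32.

3/32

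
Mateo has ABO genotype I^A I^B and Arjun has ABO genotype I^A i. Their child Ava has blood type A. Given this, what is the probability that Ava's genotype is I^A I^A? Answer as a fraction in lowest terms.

1/2

Cross I^A I^B × I^A i → 1/4 I^A I^A, 1/4 I^A I^B, 1/4 I^A i, 1/4 I^B i.
Type-A genotypes among offspring: I^A I^A (1/4), I^A i (1/4); total 1/2.
P(I^A I^A | type A) = (1/4) / (1/2) = 1/2.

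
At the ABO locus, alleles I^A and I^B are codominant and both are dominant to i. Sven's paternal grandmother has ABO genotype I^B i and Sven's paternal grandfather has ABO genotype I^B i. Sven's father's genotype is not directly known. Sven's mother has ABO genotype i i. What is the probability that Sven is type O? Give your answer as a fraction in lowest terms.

Sven's father's ABO genotype from I^B i × I^B i: 1/4 I^B I^B, 1/2 I^B i, 1/4 i i.
Crossing each possibility with the mother i i and summing P(type O): 1/4·0 + 1/2·1/2 + 1/4·1 = 1/2.

1/2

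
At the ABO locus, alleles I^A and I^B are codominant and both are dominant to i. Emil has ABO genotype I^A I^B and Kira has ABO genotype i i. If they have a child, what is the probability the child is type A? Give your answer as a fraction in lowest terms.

1/2

ABO cross I^A I^B × i i → offspring phenotypes: 1/2 A, 1/2 B.
So P(type A) = 1/2.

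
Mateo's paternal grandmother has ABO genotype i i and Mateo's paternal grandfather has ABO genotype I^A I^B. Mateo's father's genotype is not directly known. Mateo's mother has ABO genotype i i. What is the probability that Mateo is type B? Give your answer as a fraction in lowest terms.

Mateo's father's ABO genotype from i i × I^A I^B: 1/2 I^A i, 1/2 I^B i.
Crossing each possibility with the mother i i and summing P(type B): 1/2·0 + 1/2·1/2 = 1/4.

1/4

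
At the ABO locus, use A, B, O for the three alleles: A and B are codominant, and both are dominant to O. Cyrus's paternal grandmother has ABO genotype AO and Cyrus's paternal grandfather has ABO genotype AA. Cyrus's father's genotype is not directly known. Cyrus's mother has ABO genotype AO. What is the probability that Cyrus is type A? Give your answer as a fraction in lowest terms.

7/8

Cyrus's father's ABO genotype from AO × AA: 1/2 AA, 1/2 AO.
Crossing each possibility with the mother AO and summing P(type A): 1/2·1 + 1/2·3/4 = 7/8.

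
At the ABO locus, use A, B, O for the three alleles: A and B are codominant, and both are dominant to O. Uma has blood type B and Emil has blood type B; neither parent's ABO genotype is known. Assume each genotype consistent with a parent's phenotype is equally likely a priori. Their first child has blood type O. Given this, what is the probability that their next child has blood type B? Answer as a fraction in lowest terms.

Possible genotypes: Uma ∈ {BB, BO}; Emil ∈ {BB, BO}.
Weight each parental genotype pair by prior × P(type-O child):
  BO × BO: posterior weight 1; P(next child type B) = 3/4.
Weighted sum = 3/4.

3/4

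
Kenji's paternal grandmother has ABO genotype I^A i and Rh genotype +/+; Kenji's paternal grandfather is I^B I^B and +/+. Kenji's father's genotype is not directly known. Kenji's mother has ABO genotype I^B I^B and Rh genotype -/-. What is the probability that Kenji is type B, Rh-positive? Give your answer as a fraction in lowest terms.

3/4

Kenji's father's ABO genotype from I^A i × I^B I^B: 1/2 I^A I^B, 1/2 I^B i.
Crossing each possibility with the mother I^B I^B and summing P(type B): 1/2·1/2 + 1/2·1 = 3/4.
Similarly for Rh via the father's Rh distribution: P(Rh+) = 1.
Independent loci: 3/4 × 1 = 3/4.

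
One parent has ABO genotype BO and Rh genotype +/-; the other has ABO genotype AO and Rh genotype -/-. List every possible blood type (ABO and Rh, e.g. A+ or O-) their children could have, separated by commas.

O+, O-, A+, A-, B+, B-, AB+, AB-

Gametes from BO × AO give offspring ABO genotypes AB, AO, BO, OO, i.e. phenotypes O, A, B, AB.
Rh cross +/- × -/- → phenotypes Rh+, Rh-.
Combining independently: O+, O-, A+, A-, B+, B-, AB+, AB-.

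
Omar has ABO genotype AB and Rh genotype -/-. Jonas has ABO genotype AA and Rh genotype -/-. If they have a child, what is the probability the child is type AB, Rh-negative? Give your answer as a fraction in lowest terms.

ABO cross AB × AA → offspring phenotypes: 1/2 A, 1/2 AB.
Rh cross -/- × -/- → 1 Rh-.
Independent loci: P(type AB, Rh-negative) = 1/2 × 1 = 1/2.

1/2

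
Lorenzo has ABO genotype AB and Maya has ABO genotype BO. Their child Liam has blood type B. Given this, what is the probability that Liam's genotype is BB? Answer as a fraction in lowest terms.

Cross AB × BO → 1/4 AB, 1/4 AO, 1/4 BB, 1/4 BO.
Type-B genotypes among offspring: BB (1/4), BO (1/4); total 1/2.
P(BB | type B) = (1/4) / (1/2) = 1/2.

1/2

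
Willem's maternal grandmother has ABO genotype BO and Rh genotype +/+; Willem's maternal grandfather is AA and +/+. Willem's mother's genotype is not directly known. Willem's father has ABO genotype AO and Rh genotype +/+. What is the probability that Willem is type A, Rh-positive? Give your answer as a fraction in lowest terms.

Willem's mother's ABO genotype from BO × AA: 1/2 AB, 1/2 AO.
Crossing each possibility with the father AO and summing P(type A): 1/2·1/2 + 1/2·3/4 = 5/8.
Similarly for Rh via the mother's Rh distribution: P(Rh+) = 1.
Independent loci: 5/8 × 1 = 5/8.

5/8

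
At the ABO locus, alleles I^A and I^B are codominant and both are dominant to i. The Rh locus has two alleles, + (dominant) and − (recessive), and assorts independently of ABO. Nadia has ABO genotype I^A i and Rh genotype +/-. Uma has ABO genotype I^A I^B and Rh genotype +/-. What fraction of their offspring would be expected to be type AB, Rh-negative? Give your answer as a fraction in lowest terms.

ABO cross I^A i × I^A I^B → offspring phenotypes: 1/2 A, 1/4 B, 1/4 AB.
Rh cross +/- × +/- → 3/4 Rh+, 1/4 Rh-.
Independent loci: P(type AB, Rh-negative) = 1/4 × 1/4 = 1/16.

1/16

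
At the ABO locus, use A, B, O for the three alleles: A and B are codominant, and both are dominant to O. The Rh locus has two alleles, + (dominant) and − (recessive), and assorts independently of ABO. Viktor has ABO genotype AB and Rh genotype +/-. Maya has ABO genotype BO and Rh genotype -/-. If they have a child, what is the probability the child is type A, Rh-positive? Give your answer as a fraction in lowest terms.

ABO cross AB × BO → offspring phenotypes: 1/4 A, 1/2 B, 1/4 AB.
Rh cross +/- × -/- → 1/2 Rh+, 1/2 Rh-.
Independent loci: P(type A, Rh-positive) = 1/4 × 1/2 = 1/8.

1/8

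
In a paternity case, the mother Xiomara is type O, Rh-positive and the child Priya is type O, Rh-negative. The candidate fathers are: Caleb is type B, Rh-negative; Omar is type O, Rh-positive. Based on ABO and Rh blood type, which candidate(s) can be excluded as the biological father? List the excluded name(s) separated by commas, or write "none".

A candidate is excluded only if no genotype consistent with his phenotype could produce a type O, Rh-negative child with a type O, Rh-positive mother.
Every candidate has at least one consistent genotype combination, so none can be excluded.

none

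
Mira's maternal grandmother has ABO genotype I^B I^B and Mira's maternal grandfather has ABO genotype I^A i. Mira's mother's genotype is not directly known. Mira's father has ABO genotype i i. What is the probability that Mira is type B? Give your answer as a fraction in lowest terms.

1/2

Mira's mother's ABO genotype from I^B I^B × I^A i: 1/2 I^A I^B, 1/2 I^B i.
Crossing each possibility with the father i i and summing P(type B): 1/2·1/2 + 1/2·1/2 = 1/2.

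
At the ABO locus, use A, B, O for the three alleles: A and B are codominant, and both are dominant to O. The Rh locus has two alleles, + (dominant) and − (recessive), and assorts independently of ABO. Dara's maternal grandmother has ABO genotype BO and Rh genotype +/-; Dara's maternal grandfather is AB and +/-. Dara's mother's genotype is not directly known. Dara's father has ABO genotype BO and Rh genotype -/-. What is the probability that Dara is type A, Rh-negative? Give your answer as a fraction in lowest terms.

Dara's mother's ABO genotype from BO × AB: 1/4 AB, 1/4 AO, 1/4 BB, 1/4 BO.
Crossing each possibility with the father BO and summing P(type A): 1/4·1/4 + 1/4·1/4 + 1/4·0 + 1/4·0 = 1/8.
Similarly for Rh via the mother's Rh distribution: P(Rh-) = 1/2.
Independent loci: 1/8 × 1/2 = 1/16.

1/16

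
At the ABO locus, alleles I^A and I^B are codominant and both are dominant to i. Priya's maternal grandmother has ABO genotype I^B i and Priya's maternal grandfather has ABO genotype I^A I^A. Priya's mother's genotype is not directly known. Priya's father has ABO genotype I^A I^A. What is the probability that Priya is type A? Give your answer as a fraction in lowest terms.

Priya's mother's ABO genotype from I^B i × I^A I^A: 1/2 I^A I^B, 1/2 I^A i.
Crossing each possibility with the father I^A I^A and summing P(type A): 1/2·1/2 + 1/2·1 = 3/4.

3/4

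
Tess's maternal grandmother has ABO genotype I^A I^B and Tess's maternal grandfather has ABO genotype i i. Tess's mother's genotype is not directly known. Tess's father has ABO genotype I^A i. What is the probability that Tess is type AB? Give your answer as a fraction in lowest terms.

Tess's mother's ABO genotype from I^A I^B × i i: 1/2 I^A i, 1/2 I^B i.
Crossing each possibility with the father I^A i and summing P(type AB): 1/2·0 + 1/2·1/4 = 1/8.

1/8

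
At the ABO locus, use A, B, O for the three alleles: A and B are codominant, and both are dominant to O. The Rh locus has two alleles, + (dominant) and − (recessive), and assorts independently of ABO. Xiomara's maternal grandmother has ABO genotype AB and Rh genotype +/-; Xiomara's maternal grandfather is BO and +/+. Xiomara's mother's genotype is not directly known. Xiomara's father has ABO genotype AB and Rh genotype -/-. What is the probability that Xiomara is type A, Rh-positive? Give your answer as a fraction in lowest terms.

Xiomara's mother's ABO genotype from AB × BO: 1/4 AB, 1/4 AO, 1/4 BB, 1/4 BO.
Crossing each possibility with the father AB and summing P(type A): 1/4·1/4 + 1/4·1/2 + 1/4·0 + 1/4·1/4 = 1/4.
Similarly for Rh via the mother's Rh distribution: P(Rh+) = 3/4.
Independent loci: 1/4 × 3/4 = 3/16.

3/16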